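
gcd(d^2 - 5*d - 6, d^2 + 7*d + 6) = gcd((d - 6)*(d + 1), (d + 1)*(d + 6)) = d + 1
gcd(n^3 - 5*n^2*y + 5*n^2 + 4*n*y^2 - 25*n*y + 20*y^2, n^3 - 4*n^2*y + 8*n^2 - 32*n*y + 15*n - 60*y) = -n^2 + 4*n*y - 5*n + 20*y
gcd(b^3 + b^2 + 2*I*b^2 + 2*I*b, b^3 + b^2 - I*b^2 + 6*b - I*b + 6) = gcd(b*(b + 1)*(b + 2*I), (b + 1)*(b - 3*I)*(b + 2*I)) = b^2 + b*(1 + 2*I) + 2*I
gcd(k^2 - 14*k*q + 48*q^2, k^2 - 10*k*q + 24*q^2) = -k + 6*q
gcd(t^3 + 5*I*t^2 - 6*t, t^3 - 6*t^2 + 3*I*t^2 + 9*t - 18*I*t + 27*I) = t + 3*I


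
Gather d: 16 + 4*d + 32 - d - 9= 3*d + 39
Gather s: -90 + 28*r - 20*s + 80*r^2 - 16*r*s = 80*r^2 + 28*r + s*(-16*r - 20) - 90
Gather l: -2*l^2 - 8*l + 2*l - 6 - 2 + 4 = -2*l^2 - 6*l - 4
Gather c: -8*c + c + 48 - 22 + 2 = 28 - 7*c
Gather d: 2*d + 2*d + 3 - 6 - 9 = 4*d - 12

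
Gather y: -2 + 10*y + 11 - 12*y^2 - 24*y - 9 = -12*y^2 - 14*y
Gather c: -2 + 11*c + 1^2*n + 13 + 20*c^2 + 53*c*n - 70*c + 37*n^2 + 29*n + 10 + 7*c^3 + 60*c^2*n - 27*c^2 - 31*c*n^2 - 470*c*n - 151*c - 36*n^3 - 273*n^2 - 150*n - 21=7*c^3 + c^2*(60*n - 7) + c*(-31*n^2 - 417*n - 210) - 36*n^3 - 236*n^2 - 120*n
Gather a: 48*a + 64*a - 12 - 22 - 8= 112*a - 42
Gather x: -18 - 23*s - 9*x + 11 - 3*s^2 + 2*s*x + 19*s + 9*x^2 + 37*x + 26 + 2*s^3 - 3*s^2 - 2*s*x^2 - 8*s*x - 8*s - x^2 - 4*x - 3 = 2*s^3 - 6*s^2 - 12*s + x^2*(8 - 2*s) + x*(24 - 6*s) + 16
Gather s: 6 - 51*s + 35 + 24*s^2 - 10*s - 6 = 24*s^2 - 61*s + 35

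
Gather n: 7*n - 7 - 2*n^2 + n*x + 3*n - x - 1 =-2*n^2 + n*(x + 10) - x - 8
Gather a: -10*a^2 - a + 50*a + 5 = -10*a^2 + 49*a + 5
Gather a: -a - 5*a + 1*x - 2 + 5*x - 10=-6*a + 6*x - 12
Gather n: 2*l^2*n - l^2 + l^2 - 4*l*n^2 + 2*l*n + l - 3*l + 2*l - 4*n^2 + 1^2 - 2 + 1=n^2*(-4*l - 4) + n*(2*l^2 + 2*l)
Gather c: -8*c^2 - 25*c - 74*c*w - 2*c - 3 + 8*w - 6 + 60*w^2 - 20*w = -8*c^2 + c*(-74*w - 27) + 60*w^2 - 12*w - 9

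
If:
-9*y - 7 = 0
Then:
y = -7/9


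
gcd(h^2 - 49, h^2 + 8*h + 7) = h + 7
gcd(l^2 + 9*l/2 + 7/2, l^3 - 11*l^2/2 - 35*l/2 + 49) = l + 7/2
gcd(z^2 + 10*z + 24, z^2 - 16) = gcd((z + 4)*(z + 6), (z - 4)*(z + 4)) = z + 4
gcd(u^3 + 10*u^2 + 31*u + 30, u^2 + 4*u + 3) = u + 3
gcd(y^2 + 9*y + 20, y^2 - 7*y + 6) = 1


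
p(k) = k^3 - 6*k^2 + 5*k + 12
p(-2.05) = -32.08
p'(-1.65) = 32.97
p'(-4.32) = 112.83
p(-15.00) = -4788.00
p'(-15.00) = 860.00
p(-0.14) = 11.18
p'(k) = 3*k^2 - 12*k + 5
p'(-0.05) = 5.61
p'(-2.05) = 42.21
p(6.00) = 42.00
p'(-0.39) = 10.14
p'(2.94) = -4.35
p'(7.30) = 77.27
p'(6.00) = 41.00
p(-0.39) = 9.08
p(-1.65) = -17.08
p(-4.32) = -202.20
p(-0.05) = 11.73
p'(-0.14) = 6.74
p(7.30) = 117.78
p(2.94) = 0.25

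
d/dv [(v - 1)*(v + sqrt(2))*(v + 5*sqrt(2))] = 3*v^2 - 2*v + 12*sqrt(2)*v - 6*sqrt(2) + 10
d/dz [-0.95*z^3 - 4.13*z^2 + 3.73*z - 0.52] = -2.85*z^2 - 8.26*z + 3.73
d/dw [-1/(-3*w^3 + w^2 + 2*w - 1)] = (-9*w^2 + 2*w + 2)/(3*w^3 - w^2 - 2*w + 1)^2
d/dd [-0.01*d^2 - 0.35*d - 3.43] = -0.02*d - 0.35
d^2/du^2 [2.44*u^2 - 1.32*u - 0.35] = 4.88000000000000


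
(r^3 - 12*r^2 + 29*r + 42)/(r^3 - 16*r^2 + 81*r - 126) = (r + 1)/(r - 3)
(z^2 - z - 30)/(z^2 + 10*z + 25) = (z - 6)/(z + 5)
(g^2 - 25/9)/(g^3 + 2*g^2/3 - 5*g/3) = (g - 5/3)/(g*(g - 1))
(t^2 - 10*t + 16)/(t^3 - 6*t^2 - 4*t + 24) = (t - 8)/(t^2 - 4*t - 12)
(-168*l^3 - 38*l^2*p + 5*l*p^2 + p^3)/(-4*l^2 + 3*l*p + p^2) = (-42*l^2 + l*p + p^2)/(-l + p)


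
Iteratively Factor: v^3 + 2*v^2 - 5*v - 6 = (v + 1)*(v^2 + v - 6) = (v - 2)*(v + 1)*(v + 3)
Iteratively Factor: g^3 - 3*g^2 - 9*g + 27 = (g - 3)*(g^2 - 9) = (g - 3)*(g + 3)*(g - 3)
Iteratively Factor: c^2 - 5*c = (c)*(c - 5)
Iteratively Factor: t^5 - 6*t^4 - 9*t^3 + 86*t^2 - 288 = (t - 4)*(t^4 - 2*t^3 - 17*t^2 + 18*t + 72) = (t - 4)^2*(t^3 + 2*t^2 - 9*t - 18) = (t - 4)^2*(t + 2)*(t^2 - 9) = (t - 4)^2*(t - 3)*(t + 2)*(t + 3)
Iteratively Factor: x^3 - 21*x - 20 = (x - 5)*(x^2 + 5*x + 4) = (x - 5)*(x + 4)*(x + 1)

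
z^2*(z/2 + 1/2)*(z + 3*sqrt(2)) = z^4/2 + z^3/2 + 3*sqrt(2)*z^3/2 + 3*sqrt(2)*z^2/2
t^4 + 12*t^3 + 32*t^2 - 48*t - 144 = (t - 2)*(t + 2)*(t + 6)^2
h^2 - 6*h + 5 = (h - 5)*(h - 1)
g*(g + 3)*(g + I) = g^3 + 3*g^2 + I*g^2 + 3*I*g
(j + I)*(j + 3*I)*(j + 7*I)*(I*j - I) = I*j^4 - 11*j^3 - I*j^3 + 11*j^2 - 31*I*j^2 + 21*j + 31*I*j - 21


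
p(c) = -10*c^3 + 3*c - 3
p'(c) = 3 - 30*c^2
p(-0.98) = 3.47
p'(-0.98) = -25.81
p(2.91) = -240.69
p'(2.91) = -251.04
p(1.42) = -27.37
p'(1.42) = -57.49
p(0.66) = -3.89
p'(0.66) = -10.07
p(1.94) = -70.19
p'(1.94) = -109.91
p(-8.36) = 5814.69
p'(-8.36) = -2093.69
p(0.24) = -2.42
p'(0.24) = 1.27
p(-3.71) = 496.52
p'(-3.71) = -409.92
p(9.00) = -7266.00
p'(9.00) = -2427.00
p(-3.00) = 258.00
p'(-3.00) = -267.00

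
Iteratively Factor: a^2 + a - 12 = (a + 4)*(a - 3)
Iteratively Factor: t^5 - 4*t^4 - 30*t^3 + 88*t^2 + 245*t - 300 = (t + 3)*(t^4 - 7*t^3 - 9*t^2 + 115*t - 100) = (t - 5)*(t + 3)*(t^3 - 2*t^2 - 19*t + 20) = (t - 5)^2*(t + 3)*(t^2 + 3*t - 4) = (t - 5)^2*(t - 1)*(t + 3)*(t + 4)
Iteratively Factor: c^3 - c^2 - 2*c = (c - 2)*(c^2 + c) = c*(c - 2)*(c + 1)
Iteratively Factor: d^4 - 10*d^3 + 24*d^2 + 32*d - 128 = (d - 4)*(d^3 - 6*d^2 + 32) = (d - 4)^2*(d^2 - 2*d - 8) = (d - 4)^2*(d + 2)*(d - 4)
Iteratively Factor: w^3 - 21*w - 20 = (w - 5)*(w^2 + 5*w + 4) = (w - 5)*(w + 1)*(w + 4)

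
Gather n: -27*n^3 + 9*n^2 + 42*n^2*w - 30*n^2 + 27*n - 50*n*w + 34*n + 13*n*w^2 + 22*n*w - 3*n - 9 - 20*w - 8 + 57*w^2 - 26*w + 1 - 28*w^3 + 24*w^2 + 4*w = -27*n^3 + n^2*(42*w - 21) + n*(13*w^2 - 28*w + 58) - 28*w^3 + 81*w^2 - 42*w - 16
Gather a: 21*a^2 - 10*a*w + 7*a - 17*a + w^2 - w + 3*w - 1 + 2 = 21*a^2 + a*(-10*w - 10) + w^2 + 2*w + 1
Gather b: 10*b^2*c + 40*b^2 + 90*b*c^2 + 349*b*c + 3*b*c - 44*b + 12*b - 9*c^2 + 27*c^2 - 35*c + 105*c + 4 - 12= b^2*(10*c + 40) + b*(90*c^2 + 352*c - 32) + 18*c^2 + 70*c - 8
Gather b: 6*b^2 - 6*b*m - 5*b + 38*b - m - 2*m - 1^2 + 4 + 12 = 6*b^2 + b*(33 - 6*m) - 3*m + 15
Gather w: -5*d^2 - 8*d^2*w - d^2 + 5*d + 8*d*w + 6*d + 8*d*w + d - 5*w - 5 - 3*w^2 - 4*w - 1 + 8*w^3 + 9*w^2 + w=-6*d^2 + 12*d + 8*w^3 + 6*w^2 + w*(-8*d^2 + 16*d - 8) - 6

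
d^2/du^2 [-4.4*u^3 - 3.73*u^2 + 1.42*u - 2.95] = -26.4*u - 7.46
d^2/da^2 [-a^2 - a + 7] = -2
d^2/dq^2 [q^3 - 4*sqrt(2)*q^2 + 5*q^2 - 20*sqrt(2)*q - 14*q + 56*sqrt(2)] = 6*q - 8*sqrt(2) + 10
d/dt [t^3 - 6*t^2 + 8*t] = 3*t^2 - 12*t + 8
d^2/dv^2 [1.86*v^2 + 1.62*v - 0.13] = 3.72000000000000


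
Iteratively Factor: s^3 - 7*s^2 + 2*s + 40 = (s - 4)*(s^2 - 3*s - 10) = (s - 4)*(s + 2)*(s - 5)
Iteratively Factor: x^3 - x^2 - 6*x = (x + 2)*(x^2 - 3*x) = x*(x + 2)*(x - 3)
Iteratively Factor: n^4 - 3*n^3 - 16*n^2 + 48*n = (n - 4)*(n^3 + n^2 - 12*n) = (n - 4)*(n + 4)*(n^2 - 3*n) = n*(n - 4)*(n + 4)*(n - 3)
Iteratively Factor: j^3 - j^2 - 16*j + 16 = (j + 4)*(j^2 - 5*j + 4) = (j - 1)*(j + 4)*(j - 4)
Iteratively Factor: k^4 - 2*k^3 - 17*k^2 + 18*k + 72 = (k + 2)*(k^3 - 4*k^2 - 9*k + 36) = (k + 2)*(k + 3)*(k^2 - 7*k + 12) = (k - 4)*(k + 2)*(k + 3)*(k - 3)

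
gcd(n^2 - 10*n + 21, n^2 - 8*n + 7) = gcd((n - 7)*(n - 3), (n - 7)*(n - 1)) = n - 7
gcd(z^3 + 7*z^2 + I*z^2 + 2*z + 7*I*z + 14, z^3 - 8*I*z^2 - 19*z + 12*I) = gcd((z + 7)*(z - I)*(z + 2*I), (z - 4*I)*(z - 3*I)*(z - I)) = z - I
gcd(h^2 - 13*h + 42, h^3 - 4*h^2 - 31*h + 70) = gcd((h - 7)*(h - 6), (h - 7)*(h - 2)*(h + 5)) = h - 7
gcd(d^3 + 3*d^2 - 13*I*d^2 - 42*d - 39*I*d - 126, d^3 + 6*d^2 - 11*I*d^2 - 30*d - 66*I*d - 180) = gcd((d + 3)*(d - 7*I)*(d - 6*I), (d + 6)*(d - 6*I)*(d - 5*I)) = d - 6*I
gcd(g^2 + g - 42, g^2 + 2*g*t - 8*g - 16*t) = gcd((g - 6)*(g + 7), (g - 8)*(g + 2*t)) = 1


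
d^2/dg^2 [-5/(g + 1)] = -10/(g + 1)^3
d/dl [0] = 0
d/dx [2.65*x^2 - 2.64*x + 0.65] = 5.3*x - 2.64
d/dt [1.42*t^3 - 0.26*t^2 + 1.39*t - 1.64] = 4.26*t^2 - 0.52*t + 1.39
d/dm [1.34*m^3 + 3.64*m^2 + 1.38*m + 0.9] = 4.02*m^2 + 7.28*m + 1.38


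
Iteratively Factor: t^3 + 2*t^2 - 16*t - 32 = (t + 4)*(t^2 - 2*t - 8) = (t + 2)*(t + 4)*(t - 4)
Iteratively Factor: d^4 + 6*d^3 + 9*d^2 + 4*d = (d)*(d^3 + 6*d^2 + 9*d + 4) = d*(d + 1)*(d^2 + 5*d + 4) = d*(d + 1)^2*(d + 4)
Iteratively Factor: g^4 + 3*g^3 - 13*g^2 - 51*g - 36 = (g + 1)*(g^3 + 2*g^2 - 15*g - 36) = (g + 1)*(g + 3)*(g^2 - g - 12) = (g + 1)*(g + 3)^2*(g - 4)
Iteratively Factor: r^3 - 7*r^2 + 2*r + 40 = (r + 2)*(r^2 - 9*r + 20) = (r - 4)*(r + 2)*(r - 5)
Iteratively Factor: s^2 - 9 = (s + 3)*(s - 3)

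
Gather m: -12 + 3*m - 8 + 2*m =5*m - 20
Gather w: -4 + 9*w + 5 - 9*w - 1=0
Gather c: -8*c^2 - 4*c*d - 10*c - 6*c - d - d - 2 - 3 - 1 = -8*c^2 + c*(-4*d - 16) - 2*d - 6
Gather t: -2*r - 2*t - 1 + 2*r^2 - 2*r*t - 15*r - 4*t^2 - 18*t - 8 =2*r^2 - 17*r - 4*t^2 + t*(-2*r - 20) - 9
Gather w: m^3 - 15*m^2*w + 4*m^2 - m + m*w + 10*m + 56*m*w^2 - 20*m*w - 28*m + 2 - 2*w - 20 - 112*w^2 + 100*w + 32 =m^3 + 4*m^2 - 19*m + w^2*(56*m - 112) + w*(-15*m^2 - 19*m + 98) + 14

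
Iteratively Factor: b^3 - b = (b)*(b^2 - 1) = b*(b + 1)*(b - 1)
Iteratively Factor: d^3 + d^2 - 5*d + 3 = (d - 1)*(d^2 + 2*d - 3) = (d - 1)*(d + 3)*(d - 1)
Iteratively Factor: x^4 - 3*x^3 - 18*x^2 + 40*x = (x + 4)*(x^3 - 7*x^2 + 10*x) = (x - 5)*(x + 4)*(x^2 - 2*x) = x*(x - 5)*(x + 4)*(x - 2)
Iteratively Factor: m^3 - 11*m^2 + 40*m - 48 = (m - 4)*(m^2 - 7*m + 12) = (m - 4)*(m - 3)*(m - 4)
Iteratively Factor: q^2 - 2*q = (q)*(q - 2)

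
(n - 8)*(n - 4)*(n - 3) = n^3 - 15*n^2 + 68*n - 96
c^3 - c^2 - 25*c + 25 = (c - 5)*(c - 1)*(c + 5)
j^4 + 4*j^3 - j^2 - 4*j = j*(j - 1)*(j + 1)*(j + 4)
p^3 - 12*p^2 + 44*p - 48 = (p - 6)*(p - 4)*(p - 2)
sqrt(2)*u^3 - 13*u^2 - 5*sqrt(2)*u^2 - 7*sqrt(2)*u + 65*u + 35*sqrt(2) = (u - 5)*(u - 7*sqrt(2))*(sqrt(2)*u + 1)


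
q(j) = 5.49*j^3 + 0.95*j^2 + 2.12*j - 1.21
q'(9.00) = 1353.29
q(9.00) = 4097.03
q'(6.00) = 606.44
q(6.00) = 1231.55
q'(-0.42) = 4.23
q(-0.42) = -2.34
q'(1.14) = 25.69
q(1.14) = 10.58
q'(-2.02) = 65.49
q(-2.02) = -46.87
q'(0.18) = 3.00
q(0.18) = -0.77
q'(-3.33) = 178.43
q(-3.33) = -200.46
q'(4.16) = 295.05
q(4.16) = 419.28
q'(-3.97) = 254.16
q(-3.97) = -338.17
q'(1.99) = 71.12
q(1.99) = 50.04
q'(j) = 16.47*j^2 + 1.9*j + 2.12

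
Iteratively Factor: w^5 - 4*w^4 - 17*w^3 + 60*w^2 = (w - 3)*(w^4 - w^3 - 20*w^2) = (w - 3)*(w + 4)*(w^3 - 5*w^2) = w*(w - 3)*(w + 4)*(w^2 - 5*w) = w^2*(w - 3)*(w + 4)*(w - 5)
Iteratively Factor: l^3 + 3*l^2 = (l)*(l^2 + 3*l) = l^2*(l + 3)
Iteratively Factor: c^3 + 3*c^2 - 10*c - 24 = (c - 3)*(c^2 + 6*c + 8) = (c - 3)*(c + 4)*(c + 2)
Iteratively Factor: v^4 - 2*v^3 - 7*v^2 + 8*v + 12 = (v + 1)*(v^3 - 3*v^2 - 4*v + 12) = (v - 3)*(v + 1)*(v^2 - 4) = (v - 3)*(v - 2)*(v + 1)*(v + 2)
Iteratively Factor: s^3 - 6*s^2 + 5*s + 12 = (s + 1)*(s^2 - 7*s + 12) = (s - 3)*(s + 1)*(s - 4)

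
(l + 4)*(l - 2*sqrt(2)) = l^2 - 2*sqrt(2)*l + 4*l - 8*sqrt(2)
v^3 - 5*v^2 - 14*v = v*(v - 7)*(v + 2)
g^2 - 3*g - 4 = (g - 4)*(g + 1)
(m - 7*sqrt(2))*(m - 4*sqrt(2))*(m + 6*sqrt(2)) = m^3 - 5*sqrt(2)*m^2 - 76*m + 336*sqrt(2)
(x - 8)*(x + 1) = x^2 - 7*x - 8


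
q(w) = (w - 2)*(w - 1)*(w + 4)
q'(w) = (w - 2)*(w - 1) + (w - 2)*(w + 4) + (w - 1)*(w + 4) = 3*w^2 + 2*w - 10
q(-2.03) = 24.06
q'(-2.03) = -1.70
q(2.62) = 6.65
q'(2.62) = 15.83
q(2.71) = 8.15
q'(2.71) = 17.45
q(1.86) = -0.71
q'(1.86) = 4.10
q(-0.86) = 16.70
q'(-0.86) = -9.50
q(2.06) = 0.39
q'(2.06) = 6.85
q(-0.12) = 9.21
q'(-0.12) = -10.20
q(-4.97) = -40.36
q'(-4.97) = 54.16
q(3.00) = 14.00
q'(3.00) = 23.00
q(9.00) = 728.00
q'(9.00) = 251.00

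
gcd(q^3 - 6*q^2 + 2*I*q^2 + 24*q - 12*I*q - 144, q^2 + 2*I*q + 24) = q^2 + 2*I*q + 24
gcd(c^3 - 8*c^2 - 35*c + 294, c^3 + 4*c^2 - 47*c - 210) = c^2 - c - 42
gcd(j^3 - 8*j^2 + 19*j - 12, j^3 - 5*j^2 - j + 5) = j - 1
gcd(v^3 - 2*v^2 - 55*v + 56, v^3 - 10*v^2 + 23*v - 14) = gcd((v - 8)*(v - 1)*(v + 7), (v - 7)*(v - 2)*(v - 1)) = v - 1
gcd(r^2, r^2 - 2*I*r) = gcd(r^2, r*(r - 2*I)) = r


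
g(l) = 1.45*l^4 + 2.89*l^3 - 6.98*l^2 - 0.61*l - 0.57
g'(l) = 5.8*l^3 + 8.67*l^2 - 13.96*l - 0.61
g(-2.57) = -30.91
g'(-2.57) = -5.92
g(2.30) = 36.84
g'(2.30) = 83.71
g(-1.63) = -20.40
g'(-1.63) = 20.06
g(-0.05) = -0.56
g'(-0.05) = 0.11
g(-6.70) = 1742.89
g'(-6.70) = -1262.31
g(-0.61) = -3.25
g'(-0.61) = 9.82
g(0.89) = -3.69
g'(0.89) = -2.08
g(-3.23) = -10.98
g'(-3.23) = -60.52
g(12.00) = 34048.11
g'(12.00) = 11102.75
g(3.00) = 130.26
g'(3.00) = 192.14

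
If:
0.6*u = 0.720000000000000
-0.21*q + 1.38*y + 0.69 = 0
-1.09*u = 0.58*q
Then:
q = -2.26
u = 1.20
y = -0.84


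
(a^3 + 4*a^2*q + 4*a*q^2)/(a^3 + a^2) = (a^2 + 4*a*q + 4*q^2)/(a*(a + 1))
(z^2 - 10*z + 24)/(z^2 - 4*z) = (z - 6)/z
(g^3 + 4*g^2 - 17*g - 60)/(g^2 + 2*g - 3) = (g^2 + g - 20)/(g - 1)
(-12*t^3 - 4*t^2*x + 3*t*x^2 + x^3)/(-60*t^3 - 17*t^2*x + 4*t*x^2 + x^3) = (-4*t^2 + x^2)/(-20*t^2 + t*x + x^2)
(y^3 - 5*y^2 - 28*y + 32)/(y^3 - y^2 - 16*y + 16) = (y - 8)/(y - 4)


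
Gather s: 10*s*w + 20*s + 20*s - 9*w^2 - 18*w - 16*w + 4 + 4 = s*(10*w + 40) - 9*w^2 - 34*w + 8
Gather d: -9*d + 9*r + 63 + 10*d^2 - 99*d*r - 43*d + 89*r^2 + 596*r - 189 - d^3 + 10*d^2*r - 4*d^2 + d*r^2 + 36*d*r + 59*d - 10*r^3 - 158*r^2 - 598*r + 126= -d^3 + d^2*(10*r + 6) + d*(r^2 - 63*r + 7) - 10*r^3 - 69*r^2 + 7*r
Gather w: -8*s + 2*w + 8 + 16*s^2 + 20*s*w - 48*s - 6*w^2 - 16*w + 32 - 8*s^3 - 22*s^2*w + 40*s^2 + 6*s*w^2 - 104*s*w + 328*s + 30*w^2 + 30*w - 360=-8*s^3 + 56*s^2 + 272*s + w^2*(6*s + 24) + w*(-22*s^2 - 84*s + 16) - 320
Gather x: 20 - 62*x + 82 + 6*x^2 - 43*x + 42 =6*x^2 - 105*x + 144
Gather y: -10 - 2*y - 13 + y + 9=-y - 14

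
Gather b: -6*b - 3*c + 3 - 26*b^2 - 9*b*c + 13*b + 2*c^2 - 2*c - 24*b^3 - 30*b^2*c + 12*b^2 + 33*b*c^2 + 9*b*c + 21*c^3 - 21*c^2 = -24*b^3 + b^2*(-30*c - 14) + b*(33*c^2 + 7) + 21*c^3 - 19*c^2 - 5*c + 3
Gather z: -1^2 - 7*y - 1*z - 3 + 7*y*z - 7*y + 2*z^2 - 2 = -14*y + 2*z^2 + z*(7*y - 1) - 6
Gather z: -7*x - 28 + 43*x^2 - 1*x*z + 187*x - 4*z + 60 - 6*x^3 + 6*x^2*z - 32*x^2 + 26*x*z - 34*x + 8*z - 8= -6*x^3 + 11*x^2 + 146*x + z*(6*x^2 + 25*x + 4) + 24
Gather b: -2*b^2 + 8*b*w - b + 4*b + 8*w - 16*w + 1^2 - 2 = -2*b^2 + b*(8*w + 3) - 8*w - 1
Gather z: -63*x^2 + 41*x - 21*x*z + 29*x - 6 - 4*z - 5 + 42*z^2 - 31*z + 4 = -63*x^2 + 70*x + 42*z^2 + z*(-21*x - 35) - 7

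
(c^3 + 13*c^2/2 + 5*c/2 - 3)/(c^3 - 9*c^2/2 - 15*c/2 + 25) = (2*c^3 + 13*c^2 + 5*c - 6)/(2*c^3 - 9*c^2 - 15*c + 50)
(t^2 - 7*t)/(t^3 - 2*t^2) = (t - 7)/(t*(t - 2))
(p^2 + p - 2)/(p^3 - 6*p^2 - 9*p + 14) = 1/(p - 7)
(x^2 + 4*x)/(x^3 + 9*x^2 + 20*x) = 1/(x + 5)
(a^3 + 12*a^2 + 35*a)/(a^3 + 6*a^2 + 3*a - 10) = a*(a + 7)/(a^2 + a - 2)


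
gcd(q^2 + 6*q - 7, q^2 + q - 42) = q + 7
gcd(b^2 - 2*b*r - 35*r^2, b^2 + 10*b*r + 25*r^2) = b + 5*r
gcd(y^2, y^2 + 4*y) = y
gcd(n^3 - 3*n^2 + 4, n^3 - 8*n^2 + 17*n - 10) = n - 2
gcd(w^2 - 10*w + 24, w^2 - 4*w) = w - 4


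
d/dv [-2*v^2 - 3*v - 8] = -4*v - 3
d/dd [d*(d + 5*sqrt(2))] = 2*d + 5*sqrt(2)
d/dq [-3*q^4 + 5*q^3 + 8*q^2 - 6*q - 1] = -12*q^3 + 15*q^2 + 16*q - 6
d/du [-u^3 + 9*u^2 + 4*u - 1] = -3*u^2 + 18*u + 4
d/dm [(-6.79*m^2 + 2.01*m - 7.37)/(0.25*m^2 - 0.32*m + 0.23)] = (1.6703*m^2 + 0.561599999999999*m - 1.8961)/(0.0625*m^4 - 0.16*m^3 + 0.2174*m^2 - 0.1472*m + 0.0529)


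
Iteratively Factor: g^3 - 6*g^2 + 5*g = (g)*(g^2 - 6*g + 5) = g*(g - 5)*(g - 1)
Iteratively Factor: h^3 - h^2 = (h)*(h^2 - h) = h*(h - 1)*(h)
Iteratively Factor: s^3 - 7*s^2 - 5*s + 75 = (s - 5)*(s^2 - 2*s - 15) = (s - 5)^2*(s + 3)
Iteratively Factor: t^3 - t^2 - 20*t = (t)*(t^2 - t - 20) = t*(t + 4)*(t - 5)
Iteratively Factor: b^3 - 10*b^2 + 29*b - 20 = (b - 5)*(b^2 - 5*b + 4) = (b - 5)*(b - 1)*(b - 4)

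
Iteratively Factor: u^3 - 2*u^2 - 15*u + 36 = (u - 3)*(u^2 + u - 12) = (u - 3)*(u + 4)*(u - 3)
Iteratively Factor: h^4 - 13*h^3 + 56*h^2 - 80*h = (h - 4)*(h^3 - 9*h^2 + 20*h) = h*(h - 4)*(h^2 - 9*h + 20) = h*(h - 5)*(h - 4)*(h - 4)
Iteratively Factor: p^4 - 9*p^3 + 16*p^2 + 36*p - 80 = (p + 2)*(p^3 - 11*p^2 + 38*p - 40) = (p - 4)*(p + 2)*(p^2 - 7*p + 10) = (p - 4)*(p - 2)*(p + 2)*(p - 5)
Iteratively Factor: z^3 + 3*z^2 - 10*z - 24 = (z - 3)*(z^2 + 6*z + 8) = (z - 3)*(z + 4)*(z + 2)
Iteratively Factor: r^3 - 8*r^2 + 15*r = (r)*(r^2 - 8*r + 15) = r*(r - 3)*(r - 5)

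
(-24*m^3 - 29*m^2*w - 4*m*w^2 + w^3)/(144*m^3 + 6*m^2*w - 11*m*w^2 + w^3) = (m + w)/(-6*m + w)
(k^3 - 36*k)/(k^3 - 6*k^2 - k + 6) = k*(k + 6)/(k^2 - 1)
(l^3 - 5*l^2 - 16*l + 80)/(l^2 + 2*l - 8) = (l^2 - 9*l + 20)/(l - 2)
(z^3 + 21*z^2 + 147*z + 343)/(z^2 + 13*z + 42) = (z^2 + 14*z + 49)/(z + 6)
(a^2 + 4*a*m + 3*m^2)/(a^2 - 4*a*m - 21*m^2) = (a + m)/(a - 7*m)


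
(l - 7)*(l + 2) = l^2 - 5*l - 14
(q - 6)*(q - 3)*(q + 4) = q^3 - 5*q^2 - 18*q + 72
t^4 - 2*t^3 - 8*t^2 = t^2*(t - 4)*(t + 2)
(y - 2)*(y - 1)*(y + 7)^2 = y^4 + 11*y^3 + 9*y^2 - 119*y + 98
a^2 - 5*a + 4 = (a - 4)*(a - 1)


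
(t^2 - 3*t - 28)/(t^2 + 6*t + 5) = (t^2 - 3*t - 28)/(t^2 + 6*t + 5)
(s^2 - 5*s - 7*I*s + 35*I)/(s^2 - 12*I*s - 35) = (s - 5)/(s - 5*I)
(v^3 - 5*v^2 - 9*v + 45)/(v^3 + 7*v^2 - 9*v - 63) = (v - 5)/(v + 7)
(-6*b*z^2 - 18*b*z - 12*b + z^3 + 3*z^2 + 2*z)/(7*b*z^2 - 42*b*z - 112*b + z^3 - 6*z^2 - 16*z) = (-6*b*z - 6*b + z^2 + z)/(7*b*z - 56*b + z^2 - 8*z)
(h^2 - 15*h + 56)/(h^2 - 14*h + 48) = (h - 7)/(h - 6)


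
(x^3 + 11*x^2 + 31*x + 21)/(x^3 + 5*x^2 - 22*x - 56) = (x^2 + 4*x + 3)/(x^2 - 2*x - 8)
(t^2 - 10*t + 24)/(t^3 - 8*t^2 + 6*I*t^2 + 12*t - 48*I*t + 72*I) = (t - 4)/(t^2 + t*(-2 + 6*I) - 12*I)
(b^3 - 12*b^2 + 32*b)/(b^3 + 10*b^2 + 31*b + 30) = b*(b^2 - 12*b + 32)/(b^3 + 10*b^2 + 31*b + 30)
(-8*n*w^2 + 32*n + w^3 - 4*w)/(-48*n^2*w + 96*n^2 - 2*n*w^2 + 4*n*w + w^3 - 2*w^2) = (w + 2)/(6*n + w)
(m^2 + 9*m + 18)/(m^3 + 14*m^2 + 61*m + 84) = (m + 6)/(m^2 + 11*m + 28)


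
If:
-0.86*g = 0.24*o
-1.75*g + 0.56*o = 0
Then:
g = 0.00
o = 0.00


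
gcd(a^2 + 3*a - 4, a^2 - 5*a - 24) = 1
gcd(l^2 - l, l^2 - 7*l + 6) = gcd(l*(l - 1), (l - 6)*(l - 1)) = l - 1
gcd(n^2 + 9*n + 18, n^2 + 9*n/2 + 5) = 1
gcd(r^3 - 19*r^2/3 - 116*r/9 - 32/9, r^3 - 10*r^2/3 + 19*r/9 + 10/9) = r + 1/3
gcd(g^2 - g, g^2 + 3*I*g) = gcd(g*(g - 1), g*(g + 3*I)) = g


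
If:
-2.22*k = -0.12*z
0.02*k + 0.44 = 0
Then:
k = -22.00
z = -407.00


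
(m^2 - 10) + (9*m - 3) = m^2 + 9*m - 13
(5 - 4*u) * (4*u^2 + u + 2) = -16*u^3 + 16*u^2 - 3*u + 10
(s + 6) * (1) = s + 6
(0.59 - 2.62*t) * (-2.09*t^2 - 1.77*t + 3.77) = 5.4758*t^3 + 3.4043*t^2 - 10.9217*t + 2.2243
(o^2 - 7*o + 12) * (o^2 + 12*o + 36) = o^4 + 5*o^3 - 36*o^2 - 108*o + 432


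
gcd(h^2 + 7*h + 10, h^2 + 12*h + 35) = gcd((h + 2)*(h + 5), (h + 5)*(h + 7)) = h + 5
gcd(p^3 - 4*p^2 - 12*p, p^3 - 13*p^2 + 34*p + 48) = p - 6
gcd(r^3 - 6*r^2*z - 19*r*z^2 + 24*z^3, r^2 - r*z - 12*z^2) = r + 3*z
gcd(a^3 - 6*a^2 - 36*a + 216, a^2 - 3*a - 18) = a - 6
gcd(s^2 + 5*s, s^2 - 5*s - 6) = 1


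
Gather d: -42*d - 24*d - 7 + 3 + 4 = -66*d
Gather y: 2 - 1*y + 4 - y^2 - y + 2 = -y^2 - 2*y + 8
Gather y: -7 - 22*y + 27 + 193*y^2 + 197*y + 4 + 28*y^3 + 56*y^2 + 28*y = 28*y^3 + 249*y^2 + 203*y + 24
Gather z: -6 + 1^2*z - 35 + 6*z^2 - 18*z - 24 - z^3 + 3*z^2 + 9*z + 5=-z^3 + 9*z^2 - 8*z - 60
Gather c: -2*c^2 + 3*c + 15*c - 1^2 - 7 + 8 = -2*c^2 + 18*c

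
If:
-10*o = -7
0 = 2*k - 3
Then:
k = 3/2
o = 7/10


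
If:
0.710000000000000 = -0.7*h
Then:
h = -1.01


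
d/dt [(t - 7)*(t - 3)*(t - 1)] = 3*t^2 - 22*t + 31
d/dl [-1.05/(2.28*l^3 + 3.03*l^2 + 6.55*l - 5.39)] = (7.182*l^2 + 6.363*l + 6.8775)/(2.28*l^3 + 3.03*l^2 + 6.55*l - 5.39)^2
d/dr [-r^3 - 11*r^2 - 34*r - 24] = -3*r^2 - 22*r - 34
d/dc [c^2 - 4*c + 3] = 2*c - 4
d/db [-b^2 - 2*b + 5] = -2*b - 2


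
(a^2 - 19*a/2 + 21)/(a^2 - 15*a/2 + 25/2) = (2*a^2 - 19*a + 42)/(2*a^2 - 15*a + 25)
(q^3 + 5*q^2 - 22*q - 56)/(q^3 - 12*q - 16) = (q + 7)/(q + 2)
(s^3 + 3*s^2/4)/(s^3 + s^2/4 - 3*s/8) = 2*s/(2*s - 1)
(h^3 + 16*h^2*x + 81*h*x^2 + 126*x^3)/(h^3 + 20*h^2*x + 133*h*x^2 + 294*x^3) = (h + 3*x)/(h + 7*x)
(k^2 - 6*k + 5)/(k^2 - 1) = (k - 5)/(k + 1)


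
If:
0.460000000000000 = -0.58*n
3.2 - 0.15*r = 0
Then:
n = -0.79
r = 21.33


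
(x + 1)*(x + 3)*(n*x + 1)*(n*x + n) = n^2*x^4 + 5*n^2*x^3 + 7*n^2*x^2 + 3*n^2*x + n*x^3 + 5*n*x^2 + 7*n*x + 3*n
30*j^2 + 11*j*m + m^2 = (5*j + m)*(6*j + m)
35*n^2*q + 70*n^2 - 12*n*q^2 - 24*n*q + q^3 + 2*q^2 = (-7*n + q)*(-5*n + q)*(q + 2)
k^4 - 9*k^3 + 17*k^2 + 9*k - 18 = (k - 6)*(k - 3)*(k - 1)*(k + 1)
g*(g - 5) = g^2 - 5*g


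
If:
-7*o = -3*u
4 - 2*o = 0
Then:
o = 2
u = 14/3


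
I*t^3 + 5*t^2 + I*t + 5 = (t - 5*I)*(t + I)*(I*t + 1)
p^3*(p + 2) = p^4 + 2*p^3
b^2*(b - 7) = b^3 - 7*b^2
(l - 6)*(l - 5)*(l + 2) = l^3 - 9*l^2 + 8*l + 60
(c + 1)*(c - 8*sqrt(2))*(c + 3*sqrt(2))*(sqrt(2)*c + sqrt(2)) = sqrt(2)*c^4 - 10*c^3 + 2*sqrt(2)*c^3 - 47*sqrt(2)*c^2 - 20*c^2 - 96*sqrt(2)*c - 10*c - 48*sqrt(2)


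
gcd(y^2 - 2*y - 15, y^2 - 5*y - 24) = y + 3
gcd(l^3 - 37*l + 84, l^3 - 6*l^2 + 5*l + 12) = l^2 - 7*l + 12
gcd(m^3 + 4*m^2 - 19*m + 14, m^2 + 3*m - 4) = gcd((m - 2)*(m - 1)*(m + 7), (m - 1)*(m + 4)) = m - 1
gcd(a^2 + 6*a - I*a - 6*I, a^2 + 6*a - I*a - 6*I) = a^2 + a*(6 - I) - 6*I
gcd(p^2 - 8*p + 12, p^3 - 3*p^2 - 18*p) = p - 6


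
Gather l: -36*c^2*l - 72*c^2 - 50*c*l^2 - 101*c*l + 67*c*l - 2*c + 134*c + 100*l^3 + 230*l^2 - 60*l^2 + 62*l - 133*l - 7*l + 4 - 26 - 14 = -72*c^2 + 132*c + 100*l^3 + l^2*(170 - 50*c) + l*(-36*c^2 - 34*c - 78) - 36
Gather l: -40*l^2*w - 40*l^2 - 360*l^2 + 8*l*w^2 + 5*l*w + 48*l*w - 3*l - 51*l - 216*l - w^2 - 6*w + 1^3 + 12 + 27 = l^2*(-40*w - 400) + l*(8*w^2 + 53*w - 270) - w^2 - 6*w + 40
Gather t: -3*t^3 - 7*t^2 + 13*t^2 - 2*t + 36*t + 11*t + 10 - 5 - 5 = -3*t^3 + 6*t^2 + 45*t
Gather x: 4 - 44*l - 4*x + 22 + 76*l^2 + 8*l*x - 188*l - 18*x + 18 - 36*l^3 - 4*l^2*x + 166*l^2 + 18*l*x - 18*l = -36*l^3 + 242*l^2 - 250*l + x*(-4*l^2 + 26*l - 22) + 44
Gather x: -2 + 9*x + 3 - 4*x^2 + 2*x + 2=-4*x^2 + 11*x + 3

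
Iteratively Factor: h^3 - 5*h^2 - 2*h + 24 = (h - 4)*(h^2 - h - 6) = (h - 4)*(h - 3)*(h + 2)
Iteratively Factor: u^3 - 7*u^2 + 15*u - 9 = (u - 3)*(u^2 - 4*u + 3) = (u - 3)*(u - 1)*(u - 3)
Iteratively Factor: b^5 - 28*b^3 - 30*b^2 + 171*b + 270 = (b - 3)*(b^4 + 3*b^3 - 19*b^2 - 87*b - 90) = (b - 3)*(b + 3)*(b^3 - 19*b - 30) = (b - 5)*(b - 3)*(b + 3)*(b^2 + 5*b + 6) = (b - 5)*(b - 3)*(b + 3)^2*(b + 2)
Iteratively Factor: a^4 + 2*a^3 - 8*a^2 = (a)*(a^3 + 2*a^2 - 8*a) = a^2*(a^2 + 2*a - 8) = a^2*(a - 2)*(a + 4)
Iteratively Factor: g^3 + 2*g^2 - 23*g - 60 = (g + 3)*(g^2 - g - 20) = (g + 3)*(g + 4)*(g - 5)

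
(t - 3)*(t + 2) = t^2 - t - 6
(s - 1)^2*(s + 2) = s^3 - 3*s + 2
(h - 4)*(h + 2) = h^2 - 2*h - 8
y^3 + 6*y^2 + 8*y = y*(y + 2)*(y + 4)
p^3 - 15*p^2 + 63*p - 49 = (p - 7)^2*(p - 1)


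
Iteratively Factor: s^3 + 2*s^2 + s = (s + 1)*(s^2 + s) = s*(s + 1)*(s + 1)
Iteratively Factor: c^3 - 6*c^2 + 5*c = (c - 1)*(c^2 - 5*c) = (c - 5)*(c - 1)*(c)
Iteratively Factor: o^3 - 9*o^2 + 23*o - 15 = (o - 5)*(o^2 - 4*o + 3) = (o - 5)*(o - 1)*(o - 3)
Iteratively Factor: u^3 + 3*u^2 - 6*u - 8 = (u + 1)*(u^2 + 2*u - 8) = (u + 1)*(u + 4)*(u - 2)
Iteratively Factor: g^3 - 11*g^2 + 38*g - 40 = (g - 4)*(g^2 - 7*g + 10) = (g - 5)*(g - 4)*(g - 2)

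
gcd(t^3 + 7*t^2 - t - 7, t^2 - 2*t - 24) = 1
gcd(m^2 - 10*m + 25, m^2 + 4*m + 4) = 1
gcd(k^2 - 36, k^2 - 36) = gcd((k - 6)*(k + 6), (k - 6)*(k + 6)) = k^2 - 36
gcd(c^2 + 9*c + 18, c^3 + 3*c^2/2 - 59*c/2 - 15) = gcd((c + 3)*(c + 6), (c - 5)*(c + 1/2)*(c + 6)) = c + 6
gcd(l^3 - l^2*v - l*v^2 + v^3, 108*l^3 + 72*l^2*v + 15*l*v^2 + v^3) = 1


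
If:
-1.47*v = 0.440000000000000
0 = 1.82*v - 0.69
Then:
No Solution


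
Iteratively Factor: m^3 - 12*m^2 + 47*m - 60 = (m - 5)*(m^2 - 7*m + 12) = (m - 5)*(m - 3)*(m - 4)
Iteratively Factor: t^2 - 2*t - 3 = (t + 1)*(t - 3)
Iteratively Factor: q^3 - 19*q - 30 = (q + 2)*(q^2 - 2*q - 15) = (q + 2)*(q + 3)*(q - 5)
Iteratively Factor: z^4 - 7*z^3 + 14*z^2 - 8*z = (z - 2)*(z^3 - 5*z^2 + 4*z) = (z - 2)*(z - 1)*(z^2 - 4*z) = (z - 4)*(z - 2)*(z - 1)*(z)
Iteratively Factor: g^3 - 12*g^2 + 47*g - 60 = (g - 5)*(g^2 - 7*g + 12) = (g - 5)*(g - 3)*(g - 4)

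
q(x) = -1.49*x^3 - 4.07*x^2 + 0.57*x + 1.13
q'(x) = -4.47*x^2 - 8.14*x + 0.57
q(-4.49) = 51.39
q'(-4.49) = -53.00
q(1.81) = -20.01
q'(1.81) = -28.81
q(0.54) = 0.02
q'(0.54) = -5.13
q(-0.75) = -0.96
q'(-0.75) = 4.16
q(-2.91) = 1.72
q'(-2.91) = -13.60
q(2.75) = -59.07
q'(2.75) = -55.62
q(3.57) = -116.50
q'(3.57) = -85.46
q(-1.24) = -2.99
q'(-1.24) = 3.79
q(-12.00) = 1982.93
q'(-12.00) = -545.43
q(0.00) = 1.13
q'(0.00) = 0.57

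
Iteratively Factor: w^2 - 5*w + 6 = (w - 3)*(w - 2)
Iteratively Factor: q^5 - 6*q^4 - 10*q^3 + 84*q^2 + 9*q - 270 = (q + 2)*(q^4 - 8*q^3 + 6*q^2 + 72*q - 135) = (q + 2)*(q + 3)*(q^3 - 11*q^2 + 39*q - 45) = (q - 3)*(q + 2)*(q + 3)*(q^2 - 8*q + 15) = (q - 3)^2*(q + 2)*(q + 3)*(q - 5)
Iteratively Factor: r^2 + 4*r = (r)*(r + 4)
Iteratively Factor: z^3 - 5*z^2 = (z)*(z^2 - 5*z) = z*(z - 5)*(z)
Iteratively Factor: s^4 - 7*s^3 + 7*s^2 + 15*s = (s - 5)*(s^3 - 2*s^2 - 3*s) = (s - 5)*(s - 3)*(s^2 + s) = (s - 5)*(s - 3)*(s + 1)*(s)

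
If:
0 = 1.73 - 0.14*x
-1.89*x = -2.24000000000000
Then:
No Solution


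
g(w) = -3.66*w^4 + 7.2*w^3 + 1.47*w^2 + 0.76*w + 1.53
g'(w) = -14.64*w^3 + 21.6*w^2 + 2.94*w + 0.76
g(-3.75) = -1084.11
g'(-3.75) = 1065.52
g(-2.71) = -330.44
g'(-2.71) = 442.80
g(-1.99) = -108.30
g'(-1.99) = 195.82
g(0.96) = 6.88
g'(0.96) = 10.54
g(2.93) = -72.26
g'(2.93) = -173.44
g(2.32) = -4.92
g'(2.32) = -58.97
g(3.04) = -92.88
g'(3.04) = -201.99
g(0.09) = 1.62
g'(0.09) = 1.19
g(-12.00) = -88131.27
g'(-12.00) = 28373.80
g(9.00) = -18637.02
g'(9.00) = -8895.74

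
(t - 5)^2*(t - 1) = t^3 - 11*t^2 + 35*t - 25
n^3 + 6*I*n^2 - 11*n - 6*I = (n + I)*(n + 2*I)*(n + 3*I)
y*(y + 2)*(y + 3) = y^3 + 5*y^2 + 6*y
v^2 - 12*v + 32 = (v - 8)*(v - 4)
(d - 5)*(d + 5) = d^2 - 25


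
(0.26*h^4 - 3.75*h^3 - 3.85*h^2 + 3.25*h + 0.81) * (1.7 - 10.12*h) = -2.6312*h^5 + 38.392*h^4 + 32.587*h^3 - 39.435*h^2 - 2.6722*h + 1.377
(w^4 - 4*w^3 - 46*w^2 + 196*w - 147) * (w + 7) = w^5 + 3*w^4 - 74*w^3 - 126*w^2 + 1225*w - 1029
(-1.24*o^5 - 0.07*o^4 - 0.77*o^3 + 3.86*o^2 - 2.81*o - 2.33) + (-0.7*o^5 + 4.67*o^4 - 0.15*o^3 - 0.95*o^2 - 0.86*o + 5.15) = -1.94*o^5 + 4.6*o^4 - 0.92*o^3 + 2.91*o^2 - 3.67*o + 2.82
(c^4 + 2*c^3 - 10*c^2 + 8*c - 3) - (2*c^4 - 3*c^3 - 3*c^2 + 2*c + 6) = -c^4 + 5*c^3 - 7*c^2 + 6*c - 9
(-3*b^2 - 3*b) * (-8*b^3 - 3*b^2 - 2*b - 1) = 24*b^5 + 33*b^4 + 15*b^3 + 9*b^2 + 3*b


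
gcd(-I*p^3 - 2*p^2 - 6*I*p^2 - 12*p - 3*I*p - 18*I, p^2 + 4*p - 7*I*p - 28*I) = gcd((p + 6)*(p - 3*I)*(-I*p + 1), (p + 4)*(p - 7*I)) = 1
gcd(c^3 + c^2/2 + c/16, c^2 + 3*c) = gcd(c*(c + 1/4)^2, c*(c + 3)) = c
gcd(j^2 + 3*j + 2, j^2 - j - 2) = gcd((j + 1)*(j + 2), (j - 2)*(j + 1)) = j + 1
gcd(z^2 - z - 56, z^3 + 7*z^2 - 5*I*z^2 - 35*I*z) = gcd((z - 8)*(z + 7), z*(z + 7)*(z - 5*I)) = z + 7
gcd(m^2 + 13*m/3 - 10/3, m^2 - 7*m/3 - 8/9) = 1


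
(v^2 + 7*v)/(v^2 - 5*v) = (v + 7)/(v - 5)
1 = 1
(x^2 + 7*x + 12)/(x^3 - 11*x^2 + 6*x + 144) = (x + 4)/(x^2 - 14*x + 48)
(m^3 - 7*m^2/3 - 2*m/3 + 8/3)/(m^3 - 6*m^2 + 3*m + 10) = (m - 4/3)/(m - 5)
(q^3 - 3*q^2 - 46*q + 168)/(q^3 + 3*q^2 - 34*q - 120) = (q^2 + 3*q - 28)/(q^2 + 9*q + 20)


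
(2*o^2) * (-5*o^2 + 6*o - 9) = -10*o^4 + 12*o^3 - 18*o^2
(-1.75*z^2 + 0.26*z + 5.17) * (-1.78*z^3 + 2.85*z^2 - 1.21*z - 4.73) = 3.115*z^5 - 5.4503*z^4 - 6.3441*z^3 + 22.6974*z^2 - 7.4855*z - 24.4541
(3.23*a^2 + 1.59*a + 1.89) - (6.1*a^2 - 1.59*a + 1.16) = -2.87*a^2 + 3.18*a + 0.73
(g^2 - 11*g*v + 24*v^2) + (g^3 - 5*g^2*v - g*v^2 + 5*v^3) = g^3 - 5*g^2*v + g^2 - g*v^2 - 11*g*v + 5*v^3 + 24*v^2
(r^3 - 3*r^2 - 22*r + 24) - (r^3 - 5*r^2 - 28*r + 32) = 2*r^2 + 6*r - 8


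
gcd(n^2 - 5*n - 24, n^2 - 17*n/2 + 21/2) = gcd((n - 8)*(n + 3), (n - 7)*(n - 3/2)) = 1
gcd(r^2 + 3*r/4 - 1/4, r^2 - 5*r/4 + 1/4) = r - 1/4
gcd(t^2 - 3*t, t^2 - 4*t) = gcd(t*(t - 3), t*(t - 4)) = t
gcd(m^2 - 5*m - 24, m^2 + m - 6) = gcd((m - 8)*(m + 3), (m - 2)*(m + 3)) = m + 3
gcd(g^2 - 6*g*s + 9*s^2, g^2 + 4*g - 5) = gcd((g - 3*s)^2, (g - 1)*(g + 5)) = 1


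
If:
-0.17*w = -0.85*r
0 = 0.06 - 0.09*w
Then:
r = 0.13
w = 0.67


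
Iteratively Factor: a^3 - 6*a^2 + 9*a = (a - 3)*(a^2 - 3*a) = a*(a - 3)*(a - 3)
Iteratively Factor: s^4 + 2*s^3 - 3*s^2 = (s - 1)*(s^3 + 3*s^2) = s*(s - 1)*(s^2 + 3*s) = s*(s - 1)*(s + 3)*(s)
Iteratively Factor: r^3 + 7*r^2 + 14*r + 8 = (r + 1)*(r^2 + 6*r + 8) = (r + 1)*(r + 2)*(r + 4)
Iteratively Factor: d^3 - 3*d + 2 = (d - 1)*(d^2 + d - 2) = (d - 1)*(d + 2)*(d - 1)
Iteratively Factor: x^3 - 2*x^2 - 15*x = (x)*(x^2 - 2*x - 15) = x*(x + 3)*(x - 5)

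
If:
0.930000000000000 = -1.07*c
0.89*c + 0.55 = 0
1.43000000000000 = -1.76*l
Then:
No Solution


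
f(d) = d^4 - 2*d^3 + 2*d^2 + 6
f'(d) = 4*d^3 - 6*d^2 + 4*d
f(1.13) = 7.30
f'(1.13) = 2.63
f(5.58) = 690.27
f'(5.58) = 530.47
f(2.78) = 38.22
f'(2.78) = 50.69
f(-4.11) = 463.98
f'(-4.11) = -395.50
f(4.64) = 312.79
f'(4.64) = 288.97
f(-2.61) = 101.59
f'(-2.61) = -122.43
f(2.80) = 39.24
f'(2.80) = 51.97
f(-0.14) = 6.05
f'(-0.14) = -0.69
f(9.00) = 5271.00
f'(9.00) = 2466.00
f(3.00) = 51.00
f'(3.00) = 66.00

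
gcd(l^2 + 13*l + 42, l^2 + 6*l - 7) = l + 7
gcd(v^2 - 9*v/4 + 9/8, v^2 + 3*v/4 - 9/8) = v - 3/4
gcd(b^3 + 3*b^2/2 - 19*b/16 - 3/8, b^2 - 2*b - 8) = b + 2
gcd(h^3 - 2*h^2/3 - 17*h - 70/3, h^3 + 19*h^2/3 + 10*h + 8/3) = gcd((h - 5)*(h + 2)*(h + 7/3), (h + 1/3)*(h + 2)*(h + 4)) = h + 2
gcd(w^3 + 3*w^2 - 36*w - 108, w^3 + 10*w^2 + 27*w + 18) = w^2 + 9*w + 18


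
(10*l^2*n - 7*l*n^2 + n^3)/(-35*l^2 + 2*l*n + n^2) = n*(-2*l + n)/(7*l + n)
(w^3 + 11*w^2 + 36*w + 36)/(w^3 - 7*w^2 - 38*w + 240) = (w^2 + 5*w + 6)/(w^2 - 13*w + 40)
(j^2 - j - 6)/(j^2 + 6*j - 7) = (j^2 - j - 6)/(j^2 + 6*j - 7)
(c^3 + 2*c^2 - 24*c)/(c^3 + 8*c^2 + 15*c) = (c^2 + 2*c - 24)/(c^2 + 8*c + 15)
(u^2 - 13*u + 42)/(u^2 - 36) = (u - 7)/(u + 6)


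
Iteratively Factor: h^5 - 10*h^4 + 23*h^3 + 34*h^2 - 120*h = (h)*(h^4 - 10*h^3 + 23*h^2 + 34*h - 120) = h*(h - 4)*(h^3 - 6*h^2 - h + 30) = h*(h - 4)*(h - 3)*(h^2 - 3*h - 10) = h*(h - 5)*(h - 4)*(h - 3)*(h + 2)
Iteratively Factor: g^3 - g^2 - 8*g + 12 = (g - 2)*(g^2 + g - 6) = (g - 2)*(g + 3)*(g - 2)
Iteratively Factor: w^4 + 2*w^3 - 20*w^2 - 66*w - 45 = (w + 1)*(w^3 + w^2 - 21*w - 45) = (w + 1)*(w + 3)*(w^2 - 2*w - 15) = (w + 1)*(w + 3)^2*(w - 5)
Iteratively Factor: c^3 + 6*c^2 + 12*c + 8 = (c + 2)*(c^2 + 4*c + 4) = (c + 2)^2*(c + 2)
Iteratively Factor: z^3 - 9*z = (z)*(z^2 - 9) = z*(z + 3)*(z - 3)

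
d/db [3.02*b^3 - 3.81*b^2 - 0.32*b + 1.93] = 9.06*b^2 - 7.62*b - 0.32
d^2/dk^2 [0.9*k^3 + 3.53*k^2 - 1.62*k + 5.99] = 5.4*k + 7.06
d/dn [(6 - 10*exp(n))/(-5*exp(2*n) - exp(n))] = 2*(-25*exp(2*n) + 30*exp(n) + 3)*exp(-n)/(25*exp(2*n) + 10*exp(n) + 1)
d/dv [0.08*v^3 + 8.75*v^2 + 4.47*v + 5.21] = 0.24*v^2 + 17.5*v + 4.47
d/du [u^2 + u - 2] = 2*u + 1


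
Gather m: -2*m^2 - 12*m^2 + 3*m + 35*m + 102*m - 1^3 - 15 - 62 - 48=-14*m^2 + 140*m - 126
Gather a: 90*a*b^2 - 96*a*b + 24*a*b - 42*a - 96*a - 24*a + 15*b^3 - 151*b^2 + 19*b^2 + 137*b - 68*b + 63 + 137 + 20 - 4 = a*(90*b^2 - 72*b - 162) + 15*b^3 - 132*b^2 + 69*b + 216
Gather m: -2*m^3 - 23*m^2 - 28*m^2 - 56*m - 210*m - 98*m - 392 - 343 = -2*m^3 - 51*m^2 - 364*m - 735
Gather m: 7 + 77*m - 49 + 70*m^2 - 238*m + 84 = 70*m^2 - 161*m + 42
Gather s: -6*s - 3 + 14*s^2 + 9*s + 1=14*s^2 + 3*s - 2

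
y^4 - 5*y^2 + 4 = (y - 2)*(y - 1)*(y + 1)*(y + 2)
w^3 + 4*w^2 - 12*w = w*(w - 2)*(w + 6)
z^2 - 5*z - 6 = (z - 6)*(z + 1)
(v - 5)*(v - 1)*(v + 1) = v^3 - 5*v^2 - v + 5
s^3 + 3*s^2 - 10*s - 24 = (s - 3)*(s + 2)*(s + 4)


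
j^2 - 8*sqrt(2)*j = j*(j - 8*sqrt(2))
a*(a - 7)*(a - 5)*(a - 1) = a^4 - 13*a^3 + 47*a^2 - 35*a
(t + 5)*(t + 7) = t^2 + 12*t + 35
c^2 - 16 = (c - 4)*(c + 4)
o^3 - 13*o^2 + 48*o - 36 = (o - 6)^2*(o - 1)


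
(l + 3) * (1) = l + 3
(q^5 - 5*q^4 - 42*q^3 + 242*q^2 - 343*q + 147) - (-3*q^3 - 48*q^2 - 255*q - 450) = q^5 - 5*q^4 - 39*q^3 + 290*q^2 - 88*q + 597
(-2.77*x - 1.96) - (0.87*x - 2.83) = 0.87 - 3.64*x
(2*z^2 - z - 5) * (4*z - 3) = 8*z^3 - 10*z^2 - 17*z + 15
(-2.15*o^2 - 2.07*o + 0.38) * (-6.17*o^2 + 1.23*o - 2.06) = 13.2655*o^4 + 10.1274*o^3 - 0.461699999999999*o^2 + 4.7316*o - 0.7828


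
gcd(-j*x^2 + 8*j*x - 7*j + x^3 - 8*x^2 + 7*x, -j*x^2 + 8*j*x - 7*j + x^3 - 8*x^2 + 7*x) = -j*x^2 + 8*j*x - 7*j + x^3 - 8*x^2 + 7*x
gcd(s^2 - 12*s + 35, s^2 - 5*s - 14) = s - 7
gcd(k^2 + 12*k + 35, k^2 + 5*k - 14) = k + 7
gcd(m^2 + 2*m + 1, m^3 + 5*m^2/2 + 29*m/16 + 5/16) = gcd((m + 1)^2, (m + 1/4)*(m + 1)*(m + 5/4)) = m + 1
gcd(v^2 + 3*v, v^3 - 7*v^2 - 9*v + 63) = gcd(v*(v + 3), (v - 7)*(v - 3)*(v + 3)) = v + 3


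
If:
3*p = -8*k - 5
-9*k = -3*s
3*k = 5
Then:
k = 5/3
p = -55/9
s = 5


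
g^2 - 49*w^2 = (g - 7*w)*(g + 7*w)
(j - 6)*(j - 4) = j^2 - 10*j + 24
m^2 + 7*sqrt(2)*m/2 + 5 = (m + sqrt(2))*(m + 5*sqrt(2)/2)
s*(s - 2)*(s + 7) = s^3 + 5*s^2 - 14*s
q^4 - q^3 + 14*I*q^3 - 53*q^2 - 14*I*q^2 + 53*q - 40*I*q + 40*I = (q + 5*I)*(q + 8*I)*(-I*q + 1)*(I*q - I)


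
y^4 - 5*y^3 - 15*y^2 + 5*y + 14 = (y - 7)*(y - 1)*(y + 1)*(y + 2)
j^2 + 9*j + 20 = (j + 4)*(j + 5)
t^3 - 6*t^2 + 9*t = t*(t - 3)^2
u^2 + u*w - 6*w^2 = (u - 2*w)*(u + 3*w)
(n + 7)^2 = n^2 + 14*n + 49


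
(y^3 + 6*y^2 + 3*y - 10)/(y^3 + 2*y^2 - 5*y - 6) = (y^3 + 6*y^2 + 3*y - 10)/(y^3 + 2*y^2 - 5*y - 6)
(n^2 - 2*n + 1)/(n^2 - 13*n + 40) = (n^2 - 2*n + 1)/(n^2 - 13*n + 40)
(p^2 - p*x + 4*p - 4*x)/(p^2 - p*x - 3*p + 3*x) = (p + 4)/(p - 3)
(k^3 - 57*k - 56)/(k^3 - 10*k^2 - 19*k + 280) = (k^2 + 8*k + 7)/(k^2 - 2*k - 35)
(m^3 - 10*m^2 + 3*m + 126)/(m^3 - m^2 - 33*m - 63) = (m - 6)/(m + 3)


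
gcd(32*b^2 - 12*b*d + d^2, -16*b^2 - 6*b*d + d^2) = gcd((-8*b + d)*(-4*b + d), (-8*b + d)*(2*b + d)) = 8*b - d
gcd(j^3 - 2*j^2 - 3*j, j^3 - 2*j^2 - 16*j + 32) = 1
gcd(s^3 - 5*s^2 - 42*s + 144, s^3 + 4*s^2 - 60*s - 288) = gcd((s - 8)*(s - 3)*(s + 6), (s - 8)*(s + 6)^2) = s^2 - 2*s - 48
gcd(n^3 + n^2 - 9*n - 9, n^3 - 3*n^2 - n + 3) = n^2 - 2*n - 3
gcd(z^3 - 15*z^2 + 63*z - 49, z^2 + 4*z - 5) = z - 1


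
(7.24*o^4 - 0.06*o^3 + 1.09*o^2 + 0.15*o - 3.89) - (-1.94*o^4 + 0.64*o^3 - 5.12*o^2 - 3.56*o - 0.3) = 9.18*o^4 - 0.7*o^3 + 6.21*o^2 + 3.71*o - 3.59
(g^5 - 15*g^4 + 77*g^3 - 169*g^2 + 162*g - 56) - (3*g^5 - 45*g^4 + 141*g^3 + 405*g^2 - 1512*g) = -2*g^5 + 30*g^4 - 64*g^3 - 574*g^2 + 1674*g - 56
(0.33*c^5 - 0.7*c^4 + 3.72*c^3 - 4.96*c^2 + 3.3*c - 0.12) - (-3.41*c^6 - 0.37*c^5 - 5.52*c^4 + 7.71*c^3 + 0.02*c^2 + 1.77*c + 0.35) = 3.41*c^6 + 0.7*c^5 + 4.82*c^4 - 3.99*c^3 - 4.98*c^2 + 1.53*c - 0.47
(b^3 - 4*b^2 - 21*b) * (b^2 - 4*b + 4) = b^5 - 8*b^4 - b^3 + 68*b^2 - 84*b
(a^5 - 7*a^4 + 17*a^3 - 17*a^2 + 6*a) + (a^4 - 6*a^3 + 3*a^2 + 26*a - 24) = a^5 - 6*a^4 + 11*a^3 - 14*a^2 + 32*a - 24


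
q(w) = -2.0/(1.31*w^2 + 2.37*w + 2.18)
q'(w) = -2.0*(-2.62*w - 2.37)/(1.31*w^2 + 2.37*w + 2.18)^2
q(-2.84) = -0.33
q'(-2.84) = -0.28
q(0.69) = -0.45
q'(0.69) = 0.42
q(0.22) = -0.72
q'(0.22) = 0.77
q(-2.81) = -0.34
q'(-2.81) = -0.29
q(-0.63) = -1.66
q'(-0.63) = 0.99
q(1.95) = -0.17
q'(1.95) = 0.11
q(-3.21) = -0.25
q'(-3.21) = -0.19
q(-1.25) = -1.58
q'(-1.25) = -1.13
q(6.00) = -0.03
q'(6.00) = 0.01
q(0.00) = -0.92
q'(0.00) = 1.00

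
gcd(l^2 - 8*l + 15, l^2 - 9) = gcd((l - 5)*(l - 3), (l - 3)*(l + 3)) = l - 3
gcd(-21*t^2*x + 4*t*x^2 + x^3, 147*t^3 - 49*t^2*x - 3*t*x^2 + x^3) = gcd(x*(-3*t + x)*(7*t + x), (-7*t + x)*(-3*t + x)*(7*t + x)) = -21*t^2 + 4*t*x + x^2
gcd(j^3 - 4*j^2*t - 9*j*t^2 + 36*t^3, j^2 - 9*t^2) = -j^2 + 9*t^2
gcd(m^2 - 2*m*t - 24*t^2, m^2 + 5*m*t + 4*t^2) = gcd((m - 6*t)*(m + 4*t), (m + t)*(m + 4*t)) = m + 4*t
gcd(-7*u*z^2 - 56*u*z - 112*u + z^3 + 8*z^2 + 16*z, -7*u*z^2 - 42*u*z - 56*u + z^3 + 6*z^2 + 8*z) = -7*u*z - 28*u + z^2 + 4*z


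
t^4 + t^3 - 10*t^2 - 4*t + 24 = (t - 2)^2*(t + 2)*(t + 3)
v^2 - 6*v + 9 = (v - 3)^2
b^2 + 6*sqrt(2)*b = b*(b + 6*sqrt(2))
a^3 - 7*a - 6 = (a - 3)*(a + 1)*(a + 2)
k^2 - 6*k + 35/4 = (k - 7/2)*(k - 5/2)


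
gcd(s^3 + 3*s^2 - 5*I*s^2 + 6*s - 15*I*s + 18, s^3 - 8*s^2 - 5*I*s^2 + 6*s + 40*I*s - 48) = s^2 - 5*I*s + 6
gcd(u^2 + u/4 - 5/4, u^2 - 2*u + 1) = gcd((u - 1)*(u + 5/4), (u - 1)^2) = u - 1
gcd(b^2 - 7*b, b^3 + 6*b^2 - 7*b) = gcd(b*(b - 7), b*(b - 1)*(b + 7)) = b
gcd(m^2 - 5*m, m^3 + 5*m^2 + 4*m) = m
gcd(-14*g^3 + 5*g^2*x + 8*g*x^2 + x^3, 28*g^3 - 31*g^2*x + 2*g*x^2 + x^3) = -7*g^2 + 6*g*x + x^2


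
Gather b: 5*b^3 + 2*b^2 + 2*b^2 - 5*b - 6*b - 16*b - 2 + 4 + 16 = 5*b^3 + 4*b^2 - 27*b + 18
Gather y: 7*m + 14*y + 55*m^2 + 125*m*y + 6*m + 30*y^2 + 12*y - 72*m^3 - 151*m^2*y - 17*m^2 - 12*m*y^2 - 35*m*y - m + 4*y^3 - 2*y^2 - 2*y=-72*m^3 + 38*m^2 + 12*m + 4*y^3 + y^2*(28 - 12*m) + y*(-151*m^2 + 90*m + 24)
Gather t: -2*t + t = -t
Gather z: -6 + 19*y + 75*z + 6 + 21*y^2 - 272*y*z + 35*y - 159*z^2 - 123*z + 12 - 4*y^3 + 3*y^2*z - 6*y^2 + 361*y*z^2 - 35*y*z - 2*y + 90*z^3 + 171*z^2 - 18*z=-4*y^3 + 15*y^2 + 52*y + 90*z^3 + z^2*(361*y + 12) + z*(3*y^2 - 307*y - 66) + 12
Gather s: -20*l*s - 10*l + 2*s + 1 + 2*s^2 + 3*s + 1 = -10*l + 2*s^2 + s*(5 - 20*l) + 2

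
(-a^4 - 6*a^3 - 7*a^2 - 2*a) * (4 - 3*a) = 3*a^5 + 14*a^4 - 3*a^3 - 22*a^2 - 8*a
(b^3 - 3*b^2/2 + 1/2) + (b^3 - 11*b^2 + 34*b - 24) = 2*b^3 - 25*b^2/2 + 34*b - 47/2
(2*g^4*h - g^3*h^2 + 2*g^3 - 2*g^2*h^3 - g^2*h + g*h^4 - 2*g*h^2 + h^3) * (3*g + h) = 6*g^5*h - g^4*h^2 + 6*g^4 - 7*g^3*h^3 - g^3*h + g^2*h^4 - 7*g^2*h^2 + g*h^5 + g*h^3 + h^4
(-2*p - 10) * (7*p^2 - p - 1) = -14*p^3 - 68*p^2 + 12*p + 10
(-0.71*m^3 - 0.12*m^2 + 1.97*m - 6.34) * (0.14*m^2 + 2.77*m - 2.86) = -0.0994*m^5 - 1.9835*m^4 + 1.974*m^3 + 4.9125*m^2 - 23.196*m + 18.1324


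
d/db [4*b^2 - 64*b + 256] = 8*b - 64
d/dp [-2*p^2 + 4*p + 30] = 4 - 4*p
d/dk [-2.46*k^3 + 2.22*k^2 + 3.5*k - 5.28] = -7.38*k^2 + 4.44*k + 3.5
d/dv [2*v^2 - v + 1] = 4*v - 1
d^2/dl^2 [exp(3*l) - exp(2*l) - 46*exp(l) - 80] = (9*exp(2*l) - 4*exp(l) - 46)*exp(l)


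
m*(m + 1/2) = m^2 + m/2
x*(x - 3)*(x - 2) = x^3 - 5*x^2 + 6*x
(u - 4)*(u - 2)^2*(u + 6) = u^4 - 2*u^3 - 28*u^2 + 104*u - 96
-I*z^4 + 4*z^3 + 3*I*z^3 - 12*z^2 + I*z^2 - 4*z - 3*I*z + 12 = (z - 3)*(z - 1)*(z + 4*I)*(-I*z - I)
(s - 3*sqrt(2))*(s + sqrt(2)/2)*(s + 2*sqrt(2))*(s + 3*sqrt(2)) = s^4 + 5*sqrt(2)*s^3/2 - 16*s^2 - 45*sqrt(2)*s - 36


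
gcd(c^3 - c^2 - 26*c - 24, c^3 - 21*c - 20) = c^2 + 5*c + 4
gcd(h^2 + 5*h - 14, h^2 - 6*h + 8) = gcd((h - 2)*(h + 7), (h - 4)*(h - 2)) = h - 2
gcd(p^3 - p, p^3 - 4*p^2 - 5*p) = p^2 + p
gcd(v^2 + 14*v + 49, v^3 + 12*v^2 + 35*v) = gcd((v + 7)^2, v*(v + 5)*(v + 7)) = v + 7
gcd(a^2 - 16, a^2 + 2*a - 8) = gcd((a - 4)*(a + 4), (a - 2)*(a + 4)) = a + 4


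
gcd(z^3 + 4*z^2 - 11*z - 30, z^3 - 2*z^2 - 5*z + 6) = z^2 - z - 6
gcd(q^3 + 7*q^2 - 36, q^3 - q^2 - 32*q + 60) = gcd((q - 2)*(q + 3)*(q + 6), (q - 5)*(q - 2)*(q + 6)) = q^2 + 4*q - 12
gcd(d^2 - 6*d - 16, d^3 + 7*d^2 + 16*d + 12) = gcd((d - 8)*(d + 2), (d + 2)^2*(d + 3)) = d + 2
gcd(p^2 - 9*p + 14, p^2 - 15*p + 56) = p - 7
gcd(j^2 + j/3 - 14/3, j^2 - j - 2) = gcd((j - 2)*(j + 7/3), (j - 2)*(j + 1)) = j - 2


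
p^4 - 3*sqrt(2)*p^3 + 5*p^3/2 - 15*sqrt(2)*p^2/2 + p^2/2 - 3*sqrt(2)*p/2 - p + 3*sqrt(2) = (p - 1/2)*(p + 1)*(p + 2)*(p - 3*sqrt(2))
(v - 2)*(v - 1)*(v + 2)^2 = v^4 + v^3 - 6*v^2 - 4*v + 8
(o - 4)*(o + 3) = o^2 - o - 12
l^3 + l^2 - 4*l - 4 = (l - 2)*(l + 1)*(l + 2)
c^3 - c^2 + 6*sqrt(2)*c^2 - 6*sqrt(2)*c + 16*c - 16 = (c - 1)*(c + 2*sqrt(2))*(c + 4*sqrt(2))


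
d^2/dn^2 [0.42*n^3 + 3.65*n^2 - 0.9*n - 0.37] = 2.52*n + 7.3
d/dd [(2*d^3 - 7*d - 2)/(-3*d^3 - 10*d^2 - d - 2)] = 2*(-10*d^4 - 23*d^3 - 50*d^2 - 20*d + 6)/(9*d^6 + 60*d^5 + 106*d^4 + 32*d^3 + 41*d^2 + 4*d + 4)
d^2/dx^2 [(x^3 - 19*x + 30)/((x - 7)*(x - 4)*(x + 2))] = 6*(3*x^6 - 25*x^5 + 119*x^4 - 1015*x^3 + 5074*x^2 - 9740*x + 7528)/(x^9 - 27*x^8 + 261*x^7 - 885*x^6 - 1458*x^5 + 14652*x^4 - 8520*x^3 - 78624*x^2 + 56448*x + 175616)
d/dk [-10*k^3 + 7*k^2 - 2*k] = -30*k^2 + 14*k - 2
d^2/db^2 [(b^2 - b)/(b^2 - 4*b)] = 6/(b^3 - 12*b^2 + 48*b - 64)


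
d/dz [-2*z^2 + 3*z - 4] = 3 - 4*z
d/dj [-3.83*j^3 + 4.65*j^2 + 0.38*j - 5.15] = -11.49*j^2 + 9.3*j + 0.38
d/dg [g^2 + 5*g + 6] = 2*g + 5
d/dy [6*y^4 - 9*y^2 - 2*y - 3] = 24*y^3 - 18*y - 2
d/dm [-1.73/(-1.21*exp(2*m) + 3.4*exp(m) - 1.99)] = (5.882 - 4.1866*exp(m))*exp(m)/(1.21*exp(2*m) - 3.4*exp(m) + 1.99)^2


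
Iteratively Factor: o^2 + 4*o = (o + 4)*(o)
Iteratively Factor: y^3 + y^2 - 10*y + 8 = (y + 4)*(y^2 - 3*y + 2) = (y - 1)*(y + 4)*(y - 2)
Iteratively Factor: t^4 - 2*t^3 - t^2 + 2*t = (t)*(t^3 - 2*t^2 - t + 2) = t*(t - 2)*(t^2 - 1) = t*(t - 2)*(t - 1)*(t + 1)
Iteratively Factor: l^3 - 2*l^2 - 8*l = (l - 4)*(l^2 + 2*l) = l*(l - 4)*(l + 2)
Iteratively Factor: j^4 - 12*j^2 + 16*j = (j + 4)*(j^3 - 4*j^2 + 4*j) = (j - 2)*(j + 4)*(j^2 - 2*j) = j*(j - 2)*(j + 4)*(j - 2)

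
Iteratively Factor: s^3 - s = (s - 1)*(s^2 + s) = (s - 1)*(s + 1)*(s)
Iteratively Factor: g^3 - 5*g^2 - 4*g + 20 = (g - 2)*(g^2 - 3*g - 10) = (g - 2)*(g + 2)*(g - 5)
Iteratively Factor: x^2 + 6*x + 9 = (x + 3)*(x + 3)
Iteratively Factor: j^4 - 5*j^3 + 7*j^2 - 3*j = (j)*(j^3 - 5*j^2 + 7*j - 3) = j*(j - 3)*(j^2 - 2*j + 1) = j*(j - 3)*(j - 1)*(j - 1)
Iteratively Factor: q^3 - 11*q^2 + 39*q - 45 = (q - 3)*(q^2 - 8*q + 15) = (q - 3)^2*(q - 5)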